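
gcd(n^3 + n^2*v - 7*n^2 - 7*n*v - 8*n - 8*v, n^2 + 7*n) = 1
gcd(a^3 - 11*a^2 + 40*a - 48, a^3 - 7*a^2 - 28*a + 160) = a - 4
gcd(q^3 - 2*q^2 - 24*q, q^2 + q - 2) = 1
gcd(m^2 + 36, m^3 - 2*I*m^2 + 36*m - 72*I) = m^2 + 36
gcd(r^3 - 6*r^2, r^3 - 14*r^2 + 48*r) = r^2 - 6*r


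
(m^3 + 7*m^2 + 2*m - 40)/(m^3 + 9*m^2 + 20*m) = (m - 2)/m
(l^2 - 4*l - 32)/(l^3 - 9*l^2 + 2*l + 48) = (l + 4)/(l^2 - l - 6)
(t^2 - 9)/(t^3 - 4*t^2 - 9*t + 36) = 1/(t - 4)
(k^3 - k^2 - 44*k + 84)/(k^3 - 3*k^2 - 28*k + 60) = (k + 7)/(k + 5)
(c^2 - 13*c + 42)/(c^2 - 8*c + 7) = (c - 6)/(c - 1)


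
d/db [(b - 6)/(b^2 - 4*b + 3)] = (b^2 - 4*b - 2*(b - 6)*(b - 2) + 3)/(b^2 - 4*b + 3)^2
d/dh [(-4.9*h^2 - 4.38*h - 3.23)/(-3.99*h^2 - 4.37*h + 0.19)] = (3.93680000000001*h^2 - 27.6374*h - 14.9473)/(15.9201*h^4 + 34.8726*h^3 + 17.5807*h^2 - 1.6606*h + 0.0361)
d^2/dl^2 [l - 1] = 0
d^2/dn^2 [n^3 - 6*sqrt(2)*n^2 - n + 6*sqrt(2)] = 6*n - 12*sqrt(2)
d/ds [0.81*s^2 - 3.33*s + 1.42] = 1.62*s - 3.33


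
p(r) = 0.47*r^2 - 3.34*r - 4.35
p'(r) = 0.94*r - 3.34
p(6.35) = -6.61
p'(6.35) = 2.63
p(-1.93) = 3.85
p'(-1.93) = -5.15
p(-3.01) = 9.96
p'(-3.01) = -6.17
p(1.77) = -8.79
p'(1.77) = -1.68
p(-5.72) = 30.13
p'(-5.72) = -8.72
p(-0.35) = -3.12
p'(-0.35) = -3.67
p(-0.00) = -4.35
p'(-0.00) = -3.34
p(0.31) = -5.34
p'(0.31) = -3.05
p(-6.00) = 32.61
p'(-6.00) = -8.98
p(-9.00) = 63.78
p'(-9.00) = -11.80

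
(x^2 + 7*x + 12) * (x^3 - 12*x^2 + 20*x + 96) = x^5 - 5*x^4 - 52*x^3 + 92*x^2 + 912*x + 1152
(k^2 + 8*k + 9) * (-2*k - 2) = -2*k^3 - 18*k^2 - 34*k - 18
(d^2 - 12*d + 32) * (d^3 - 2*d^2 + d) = d^5 - 14*d^4 + 57*d^3 - 76*d^2 + 32*d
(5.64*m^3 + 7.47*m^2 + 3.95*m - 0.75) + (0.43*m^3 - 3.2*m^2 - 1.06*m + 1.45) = 6.07*m^3 + 4.27*m^2 + 2.89*m + 0.7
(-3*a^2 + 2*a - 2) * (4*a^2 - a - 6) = -12*a^4 + 11*a^3 + 8*a^2 - 10*a + 12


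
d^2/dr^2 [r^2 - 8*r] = 2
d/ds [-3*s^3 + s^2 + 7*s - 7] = -9*s^2 + 2*s + 7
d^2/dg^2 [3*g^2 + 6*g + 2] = 6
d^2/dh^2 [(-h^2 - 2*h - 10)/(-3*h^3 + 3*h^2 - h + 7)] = 2*(9*h^6 + 54*h^5 + 477*h^4 - 558*h^3 + 549*h^2 + 414*h - 137)/(27*h^9 - 81*h^8 + 108*h^7 - 270*h^6 + 414*h^5 - 324*h^4 + 568*h^3 - 462*h^2 + 147*h - 343)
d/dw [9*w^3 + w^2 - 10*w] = 27*w^2 + 2*w - 10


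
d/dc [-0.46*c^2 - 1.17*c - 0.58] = -0.92*c - 1.17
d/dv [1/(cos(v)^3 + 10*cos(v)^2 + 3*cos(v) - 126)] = (3*cos(v)^2 + 20*cos(v) + 3)*sin(v)/(cos(v)^3 + 10*cos(v)^2 + 3*cos(v) - 126)^2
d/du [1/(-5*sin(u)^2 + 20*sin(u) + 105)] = 2*(sin(u) - 2)*cos(u)/(5*(sin(u) - 7)^2*(sin(u) + 3)^2)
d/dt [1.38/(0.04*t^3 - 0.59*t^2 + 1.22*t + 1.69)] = (-0.1656*t^2 + 1.6284*t - 1.6836)/(0.04*t^3 - 0.59*t^2 + 1.22*t + 1.69)^2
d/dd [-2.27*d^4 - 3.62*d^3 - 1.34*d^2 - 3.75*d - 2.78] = -9.08*d^3 - 10.86*d^2 - 2.68*d - 3.75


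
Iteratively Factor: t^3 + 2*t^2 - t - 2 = (t + 1)*(t^2 + t - 2) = (t - 1)*(t + 1)*(t + 2)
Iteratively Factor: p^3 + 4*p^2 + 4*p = (p + 2)*(p^2 + 2*p) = (p + 2)^2*(p)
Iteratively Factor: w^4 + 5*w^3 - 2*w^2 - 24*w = (w - 2)*(w^3 + 7*w^2 + 12*w) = (w - 2)*(w + 4)*(w^2 + 3*w) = (w - 2)*(w + 3)*(w + 4)*(w)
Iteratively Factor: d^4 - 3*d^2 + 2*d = (d - 1)*(d^3 + d^2 - 2*d) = (d - 1)*(d + 2)*(d^2 - d) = d*(d - 1)*(d + 2)*(d - 1)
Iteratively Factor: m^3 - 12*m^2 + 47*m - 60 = (m - 4)*(m^2 - 8*m + 15) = (m - 4)*(m - 3)*(m - 5)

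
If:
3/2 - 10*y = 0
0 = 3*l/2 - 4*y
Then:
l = 2/5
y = 3/20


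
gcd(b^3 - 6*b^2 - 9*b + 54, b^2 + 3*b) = b + 3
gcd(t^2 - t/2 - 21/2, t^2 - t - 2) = 1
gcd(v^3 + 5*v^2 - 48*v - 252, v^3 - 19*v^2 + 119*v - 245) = v - 7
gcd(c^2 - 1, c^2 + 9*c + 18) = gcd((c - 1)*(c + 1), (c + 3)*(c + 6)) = 1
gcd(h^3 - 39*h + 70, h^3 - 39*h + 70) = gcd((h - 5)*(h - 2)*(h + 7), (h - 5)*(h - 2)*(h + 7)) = h^3 - 39*h + 70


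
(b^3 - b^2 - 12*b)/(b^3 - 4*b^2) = (b + 3)/b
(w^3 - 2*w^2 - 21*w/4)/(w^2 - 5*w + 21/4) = w*(2*w + 3)/(2*w - 3)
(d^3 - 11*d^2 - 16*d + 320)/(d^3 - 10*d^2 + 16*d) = (d^2 - 3*d - 40)/(d*(d - 2))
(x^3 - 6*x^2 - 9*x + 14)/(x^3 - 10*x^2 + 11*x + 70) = (x - 1)/(x - 5)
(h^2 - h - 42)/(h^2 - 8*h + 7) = (h + 6)/(h - 1)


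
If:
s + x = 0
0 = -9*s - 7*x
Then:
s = 0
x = 0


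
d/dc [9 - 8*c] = -8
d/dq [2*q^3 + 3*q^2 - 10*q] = 6*q^2 + 6*q - 10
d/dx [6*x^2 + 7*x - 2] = 12*x + 7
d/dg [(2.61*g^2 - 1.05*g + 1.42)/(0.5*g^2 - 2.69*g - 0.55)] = (-6.4959*g^2 - 4.291*g + 4.3973)/(0.25*g^4 - 2.69*g^3 + 6.6861*g^2 + 2.959*g + 0.3025)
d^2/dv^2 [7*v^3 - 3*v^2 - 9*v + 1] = 42*v - 6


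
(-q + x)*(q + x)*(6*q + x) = -6*q^3 - q^2*x + 6*q*x^2 + x^3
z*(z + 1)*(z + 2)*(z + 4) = z^4 + 7*z^3 + 14*z^2 + 8*z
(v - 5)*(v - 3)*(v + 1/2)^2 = v^4 - 7*v^3 + 29*v^2/4 + 13*v + 15/4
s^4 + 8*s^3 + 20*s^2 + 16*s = s*(s + 2)^2*(s + 4)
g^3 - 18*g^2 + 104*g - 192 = (g - 8)*(g - 6)*(g - 4)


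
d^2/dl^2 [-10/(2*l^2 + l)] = 20*(2*l*(2*l + 1) - (4*l + 1)^2)/(l^3*(2*l + 1)^3)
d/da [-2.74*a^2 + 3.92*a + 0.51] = 3.92 - 5.48*a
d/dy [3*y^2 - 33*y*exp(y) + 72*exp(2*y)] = -33*y*exp(y) + 6*y + 144*exp(2*y) - 33*exp(y)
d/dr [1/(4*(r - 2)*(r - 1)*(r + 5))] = (-(r - 2)*(r - 1) - (r - 2)*(r + 5) - (r - 1)*(r + 5))/(4*(r - 2)^2*(r - 1)^2*(r + 5)^2)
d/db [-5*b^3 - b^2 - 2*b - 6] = -15*b^2 - 2*b - 2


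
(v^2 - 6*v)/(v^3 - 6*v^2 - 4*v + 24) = v/(v^2 - 4)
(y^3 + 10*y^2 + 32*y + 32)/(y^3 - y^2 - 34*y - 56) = (y + 4)/(y - 7)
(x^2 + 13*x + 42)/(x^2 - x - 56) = (x + 6)/(x - 8)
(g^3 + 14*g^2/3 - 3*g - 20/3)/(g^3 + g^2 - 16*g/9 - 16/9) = 3*(g + 5)/(3*g + 4)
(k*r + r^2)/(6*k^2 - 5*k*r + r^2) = r*(k + r)/(6*k^2 - 5*k*r + r^2)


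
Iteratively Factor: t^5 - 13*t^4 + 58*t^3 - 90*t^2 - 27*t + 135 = (t - 3)*(t^4 - 10*t^3 + 28*t^2 - 6*t - 45) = (t - 3)^2*(t^3 - 7*t^2 + 7*t + 15) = (t - 3)^2*(t + 1)*(t^2 - 8*t + 15) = (t - 5)*(t - 3)^2*(t + 1)*(t - 3)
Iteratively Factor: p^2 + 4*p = (p + 4)*(p)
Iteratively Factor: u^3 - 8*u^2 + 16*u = (u - 4)*(u^2 - 4*u) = u*(u - 4)*(u - 4)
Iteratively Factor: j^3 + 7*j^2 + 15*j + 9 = (j + 3)*(j^2 + 4*j + 3) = (j + 3)^2*(j + 1)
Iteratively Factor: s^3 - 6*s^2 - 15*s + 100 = (s - 5)*(s^2 - s - 20) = (s - 5)*(s + 4)*(s - 5)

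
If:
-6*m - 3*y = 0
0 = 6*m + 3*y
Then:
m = -y/2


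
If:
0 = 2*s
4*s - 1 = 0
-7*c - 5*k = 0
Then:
No Solution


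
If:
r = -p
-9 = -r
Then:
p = -9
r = 9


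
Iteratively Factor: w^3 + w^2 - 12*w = (w + 4)*(w^2 - 3*w) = (w - 3)*(w + 4)*(w)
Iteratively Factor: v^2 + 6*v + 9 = (v + 3)*(v + 3)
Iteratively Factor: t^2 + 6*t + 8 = (t + 2)*(t + 4)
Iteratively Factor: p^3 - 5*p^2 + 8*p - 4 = (p - 1)*(p^2 - 4*p + 4) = (p - 2)*(p - 1)*(p - 2)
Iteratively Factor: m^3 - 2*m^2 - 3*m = (m + 1)*(m^2 - 3*m) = (m - 3)*(m + 1)*(m)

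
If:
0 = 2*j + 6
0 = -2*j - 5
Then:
No Solution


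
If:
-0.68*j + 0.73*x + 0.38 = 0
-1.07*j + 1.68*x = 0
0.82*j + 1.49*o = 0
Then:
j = 1.77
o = -0.97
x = 1.13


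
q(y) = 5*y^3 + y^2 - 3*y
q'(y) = 15*y^2 + 2*y - 3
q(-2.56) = -69.65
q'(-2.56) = 90.18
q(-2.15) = -38.62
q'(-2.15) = 62.04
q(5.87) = 1028.16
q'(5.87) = 525.59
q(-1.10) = -2.14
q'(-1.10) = 12.95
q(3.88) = 295.47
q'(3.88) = 230.58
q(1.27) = 8.04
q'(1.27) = 23.73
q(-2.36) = -53.07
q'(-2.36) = 75.82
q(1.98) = 36.79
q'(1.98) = 59.77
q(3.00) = 135.00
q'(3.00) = 138.00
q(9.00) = 3699.00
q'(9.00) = 1230.00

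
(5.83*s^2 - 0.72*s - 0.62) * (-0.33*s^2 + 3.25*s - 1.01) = -1.9239*s^4 + 19.1851*s^3 - 8.0237*s^2 - 1.2878*s + 0.6262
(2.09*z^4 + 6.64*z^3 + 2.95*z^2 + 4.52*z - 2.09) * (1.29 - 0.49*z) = -1.0241*z^5 - 0.5575*z^4 + 7.1201*z^3 + 1.5907*z^2 + 6.8549*z - 2.6961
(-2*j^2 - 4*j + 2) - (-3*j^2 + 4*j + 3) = j^2 - 8*j - 1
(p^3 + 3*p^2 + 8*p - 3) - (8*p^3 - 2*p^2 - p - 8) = -7*p^3 + 5*p^2 + 9*p + 5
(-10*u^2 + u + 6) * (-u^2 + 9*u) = 10*u^4 - 91*u^3 + 3*u^2 + 54*u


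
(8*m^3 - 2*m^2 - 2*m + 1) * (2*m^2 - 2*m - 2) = 16*m^5 - 20*m^4 - 16*m^3 + 10*m^2 + 2*m - 2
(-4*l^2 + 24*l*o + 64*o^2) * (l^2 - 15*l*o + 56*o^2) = -4*l^4 + 84*l^3*o - 520*l^2*o^2 + 384*l*o^3 + 3584*o^4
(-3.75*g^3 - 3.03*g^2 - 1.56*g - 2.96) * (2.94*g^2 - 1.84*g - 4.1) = -11.025*g^5 - 2.0082*g^4 + 16.3638*g^3 + 6.591*g^2 + 11.8424*g + 12.136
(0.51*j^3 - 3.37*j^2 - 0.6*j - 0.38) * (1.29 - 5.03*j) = -2.5653*j^4 + 17.609*j^3 - 1.3293*j^2 + 1.1374*j - 0.4902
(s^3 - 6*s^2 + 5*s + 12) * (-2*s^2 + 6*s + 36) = -2*s^5 + 18*s^4 - 10*s^3 - 210*s^2 + 252*s + 432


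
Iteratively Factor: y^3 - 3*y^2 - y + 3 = (y - 1)*(y^2 - 2*y - 3) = (y - 3)*(y - 1)*(y + 1)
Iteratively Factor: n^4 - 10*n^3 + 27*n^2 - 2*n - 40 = (n - 4)*(n^3 - 6*n^2 + 3*n + 10) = (n - 5)*(n - 4)*(n^2 - n - 2) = (n - 5)*(n - 4)*(n + 1)*(n - 2)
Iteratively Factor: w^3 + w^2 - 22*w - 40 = (w + 2)*(w^2 - w - 20) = (w + 2)*(w + 4)*(w - 5)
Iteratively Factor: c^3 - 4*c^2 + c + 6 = (c - 3)*(c^2 - c - 2) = (c - 3)*(c - 2)*(c + 1)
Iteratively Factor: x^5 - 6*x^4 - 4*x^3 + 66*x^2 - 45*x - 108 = (x + 1)*(x^4 - 7*x^3 + 3*x^2 + 63*x - 108) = (x - 3)*(x + 1)*(x^3 - 4*x^2 - 9*x + 36) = (x - 3)*(x + 1)*(x + 3)*(x^2 - 7*x + 12) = (x - 3)^2*(x + 1)*(x + 3)*(x - 4)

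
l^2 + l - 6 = (l - 2)*(l + 3)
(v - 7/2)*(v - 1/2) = v^2 - 4*v + 7/4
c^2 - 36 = (c - 6)*(c + 6)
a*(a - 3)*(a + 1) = a^3 - 2*a^2 - 3*a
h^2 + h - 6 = (h - 2)*(h + 3)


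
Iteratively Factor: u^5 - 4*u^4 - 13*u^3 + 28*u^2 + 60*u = (u - 5)*(u^4 + u^3 - 8*u^2 - 12*u) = (u - 5)*(u - 3)*(u^3 + 4*u^2 + 4*u) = (u - 5)*(u - 3)*(u + 2)*(u^2 + 2*u) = u*(u - 5)*(u - 3)*(u + 2)*(u + 2)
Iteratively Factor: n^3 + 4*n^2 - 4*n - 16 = (n + 2)*(n^2 + 2*n - 8) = (n + 2)*(n + 4)*(n - 2)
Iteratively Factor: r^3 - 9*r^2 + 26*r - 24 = (r - 2)*(r^2 - 7*r + 12) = (r - 3)*(r - 2)*(r - 4)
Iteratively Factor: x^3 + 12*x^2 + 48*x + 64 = (x + 4)*(x^2 + 8*x + 16) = (x + 4)^2*(x + 4)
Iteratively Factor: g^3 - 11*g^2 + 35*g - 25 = (g - 1)*(g^2 - 10*g + 25) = (g - 5)*(g - 1)*(g - 5)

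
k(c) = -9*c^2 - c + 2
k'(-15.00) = 269.00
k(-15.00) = -2008.00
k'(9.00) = -163.00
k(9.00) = -736.00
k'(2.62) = -48.16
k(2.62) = -62.40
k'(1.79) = -33.22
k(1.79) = -28.63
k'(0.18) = -4.24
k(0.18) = 1.53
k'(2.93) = -53.74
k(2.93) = -78.19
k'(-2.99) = 52.82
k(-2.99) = -75.47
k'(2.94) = -53.92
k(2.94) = -78.73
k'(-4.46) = 79.28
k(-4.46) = -172.56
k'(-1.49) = 25.82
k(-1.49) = -16.49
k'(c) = -18*c - 1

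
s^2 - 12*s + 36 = (s - 6)^2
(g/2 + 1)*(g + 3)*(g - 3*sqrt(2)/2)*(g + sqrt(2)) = g^4/2 - sqrt(2)*g^3/4 + 5*g^3/2 - 5*sqrt(2)*g^2/4 + 3*g^2/2 - 15*g/2 - 3*sqrt(2)*g/2 - 9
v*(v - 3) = v^2 - 3*v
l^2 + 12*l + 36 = (l + 6)^2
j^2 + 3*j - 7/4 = (j - 1/2)*(j + 7/2)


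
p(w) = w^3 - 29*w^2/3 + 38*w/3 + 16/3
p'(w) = 3*w^2 - 58*w/3 + 38/3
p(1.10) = 8.90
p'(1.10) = -4.97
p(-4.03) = -268.16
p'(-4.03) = 139.30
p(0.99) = 9.37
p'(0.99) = -3.53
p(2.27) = -4.03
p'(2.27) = -15.76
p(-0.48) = -3.08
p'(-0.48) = 22.64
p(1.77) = 3.01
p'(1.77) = -12.15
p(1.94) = 0.83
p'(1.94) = -13.55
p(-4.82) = -392.28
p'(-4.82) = 175.55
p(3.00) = -16.67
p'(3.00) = -18.33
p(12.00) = 493.33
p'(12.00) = 212.67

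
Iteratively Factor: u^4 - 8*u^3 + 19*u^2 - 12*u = (u - 4)*(u^3 - 4*u^2 + 3*u) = (u - 4)*(u - 3)*(u^2 - u) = (u - 4)*(u - 3)*(u - 1)*(u)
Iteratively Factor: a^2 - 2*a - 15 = (a - 5)*(a + 3)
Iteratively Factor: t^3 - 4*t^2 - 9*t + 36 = (t - 4)*(t^2 - 9) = (t - 4)*(t + 3)*(t - 3)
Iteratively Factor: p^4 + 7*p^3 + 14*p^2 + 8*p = (p + 2)*(p^3 + 5*p^2 + 4*p) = p*(p + 2)*(p^2 + 5*p + 4) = p*(p + 1)*(p + 2)*(p + 4)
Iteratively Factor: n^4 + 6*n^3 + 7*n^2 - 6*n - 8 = (n - 1)*(n^3 + 7*n^2 + 14*n + 8) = (n - 1)*(n + 2)*(n^2 + 5*n + 4) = (n - 1)*(n + 1)*(n + 2)*(n + 4)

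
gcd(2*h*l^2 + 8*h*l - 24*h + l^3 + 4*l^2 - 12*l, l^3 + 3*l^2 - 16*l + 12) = l^2 + 4*l - 12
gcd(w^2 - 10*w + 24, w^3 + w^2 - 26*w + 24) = w - 4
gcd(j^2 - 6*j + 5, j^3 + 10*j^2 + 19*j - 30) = j - 1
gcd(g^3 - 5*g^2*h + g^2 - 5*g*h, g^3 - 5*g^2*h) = g^2 - 5*g*h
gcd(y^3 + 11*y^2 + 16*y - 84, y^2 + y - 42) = y + 7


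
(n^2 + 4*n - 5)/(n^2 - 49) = (n^2 + 4*n - 5)/(n^2 - 49)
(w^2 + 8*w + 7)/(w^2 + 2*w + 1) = (w + 7)/(w + 1)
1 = 1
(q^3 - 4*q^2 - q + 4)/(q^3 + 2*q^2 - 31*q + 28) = (q + 1)/(q + 7)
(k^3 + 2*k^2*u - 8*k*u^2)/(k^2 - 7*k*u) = (k^2 + 2*k*u - 8*u^2)/(k - 7*u)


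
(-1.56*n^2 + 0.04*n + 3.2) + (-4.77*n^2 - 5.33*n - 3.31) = -6.33*n^2 - 5.29*n - 0.11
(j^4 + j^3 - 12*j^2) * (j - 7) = j^5 - 6*j^4 - 19*j^3 + 84*j^2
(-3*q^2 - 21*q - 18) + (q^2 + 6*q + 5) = -2*q^2 - 15*q - 13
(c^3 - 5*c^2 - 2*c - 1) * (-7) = -7*c^3 + 35*c^2 + 14*c + 7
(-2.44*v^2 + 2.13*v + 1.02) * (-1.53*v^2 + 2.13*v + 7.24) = 3.7332*v^4 - 8.4561*v^3 - 14.6893*v^2 + 17.5938*v + 7.3848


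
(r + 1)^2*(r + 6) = r^3 + 8*r^2 + 13*r + 6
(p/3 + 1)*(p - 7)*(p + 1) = p^3/3 - p^2 - 25*p/3 - 7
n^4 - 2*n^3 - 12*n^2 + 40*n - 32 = (n - 2)^3*(n + 4)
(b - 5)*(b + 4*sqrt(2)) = b^2 - 5*b + 4*sqrt(2)*b - 20*sqrt(2)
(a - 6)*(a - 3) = a^2 - 9*a + 18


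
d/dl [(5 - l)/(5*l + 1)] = -26/(5*l + 1)^2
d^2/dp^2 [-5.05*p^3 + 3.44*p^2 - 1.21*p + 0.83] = 6.88 - 30.3*p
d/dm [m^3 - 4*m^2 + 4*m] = 3*m^2 - 8*m + 4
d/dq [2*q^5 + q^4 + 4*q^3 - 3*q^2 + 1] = 2*q*(5*q^3 + 2*q^2 + 6*q - 3)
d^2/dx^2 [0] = 0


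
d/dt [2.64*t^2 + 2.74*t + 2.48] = 5.28*t + 2.74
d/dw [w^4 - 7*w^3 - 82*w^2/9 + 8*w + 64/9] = 4*w^3 - 21*w^2 - 164*w/9 + 8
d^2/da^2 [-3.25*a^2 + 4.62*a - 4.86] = -6.50000000000000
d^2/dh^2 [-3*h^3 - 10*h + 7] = -18*h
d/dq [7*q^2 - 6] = 14*q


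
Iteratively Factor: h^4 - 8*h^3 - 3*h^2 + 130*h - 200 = (h - 2)*(h^3 - 6*h^2 - 15*h + 100) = (h - 5)*(h - 2)*(h^2 - h - 20) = (h - 5)*(h - 2)*(h + 4)*(h - 5)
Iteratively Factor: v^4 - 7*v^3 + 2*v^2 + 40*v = (v - 5)*(v^3 - 2*v^2 - 8*v) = (v - 5)*(v + 2)*(v^2 - 4*v) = (v - 5)*(v - 4)*(v + 2)*(v)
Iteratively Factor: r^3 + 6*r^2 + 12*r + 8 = (r + 2)*(r^2 + 4*r + 4) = (r + 2)^2*(r + 2)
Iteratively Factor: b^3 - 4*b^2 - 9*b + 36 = (b - 3)*(b^2 - b - 12) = (b - 3)*(b + 3)*(b - 4)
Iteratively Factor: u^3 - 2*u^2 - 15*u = (u - 5)*(u^2 + 3*u) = u*(u - 5)*(u + 3)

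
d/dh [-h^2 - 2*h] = -2*h - 2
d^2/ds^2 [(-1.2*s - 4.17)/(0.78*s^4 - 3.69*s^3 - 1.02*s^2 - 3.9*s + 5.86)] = (-8.76096*s^7 + 4.52088000000001*s^6 + 267.75522*s^5 - 670.633668*s^4 - 58.639536*s^3 - 468.747756*s^2 - 683.582868*s - 231.550848)/(0.474552*s^12 - 6.734988*s^11 + 29.99997*s^10 - 39.747105*s^9 + 38.814822*s^8 - 253.40607*s^7 + 157.855014*s^6 - 155.168892*s^5 + 558.089856*s^4 - 299.591892*s^3 + 162.312624*s^2 - 401.77332*s + 201.230056)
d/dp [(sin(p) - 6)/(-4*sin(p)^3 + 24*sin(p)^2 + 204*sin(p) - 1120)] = (sin(p)^3 - 12*sin(p)^2 + 36*sin(p) + 13)*cos(p)/(2*(sin(p)^3 - 6*sin(p)^2 - 51*sin(p) + 280)^2)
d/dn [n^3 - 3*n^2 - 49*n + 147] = 3*n^2 - 6*n - 49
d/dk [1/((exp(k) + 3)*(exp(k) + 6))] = (-2*exp(k) - 9)*exp(k)/(exp(4*k) + 18*exp(3*k) + 117*exp(2*k) + 324*exp(k) + 324)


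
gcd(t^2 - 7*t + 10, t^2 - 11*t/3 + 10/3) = t - 2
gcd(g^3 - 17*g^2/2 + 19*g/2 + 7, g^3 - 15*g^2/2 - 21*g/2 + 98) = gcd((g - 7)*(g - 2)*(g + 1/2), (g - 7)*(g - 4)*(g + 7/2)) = g - 7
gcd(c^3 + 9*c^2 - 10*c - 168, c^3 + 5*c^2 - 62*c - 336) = c^2 + 13*c + 42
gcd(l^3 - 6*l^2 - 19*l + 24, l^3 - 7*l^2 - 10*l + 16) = l^2 - 9*l + 8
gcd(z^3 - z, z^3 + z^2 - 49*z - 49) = z + 1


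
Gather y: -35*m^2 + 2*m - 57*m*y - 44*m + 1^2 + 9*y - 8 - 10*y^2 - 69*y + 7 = -35*m^2 - 42*m - 10*y^2 + y*(-57*m - 60)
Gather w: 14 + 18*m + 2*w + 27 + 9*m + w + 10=27*m + 3*w + 51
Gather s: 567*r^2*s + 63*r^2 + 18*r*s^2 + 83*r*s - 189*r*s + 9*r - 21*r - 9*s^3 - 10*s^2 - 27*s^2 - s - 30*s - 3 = 63*r^2 - 12*r - 9*s^3 + s^2*(18*r - 37) + s*(567*r^2 - 106*r - 31) - 3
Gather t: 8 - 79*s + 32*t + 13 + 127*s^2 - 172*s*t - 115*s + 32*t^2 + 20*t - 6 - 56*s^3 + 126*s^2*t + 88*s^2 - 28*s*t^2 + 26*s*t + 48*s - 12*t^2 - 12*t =-56*s^3 + 215*s^2 - 146*s + t^2*(20 - 28*s) + t*(126*s^2 - 146*s + 40) + 15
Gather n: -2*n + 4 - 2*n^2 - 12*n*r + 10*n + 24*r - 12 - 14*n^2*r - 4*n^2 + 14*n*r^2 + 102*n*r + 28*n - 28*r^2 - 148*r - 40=n^2*(-14*r - 6) + n*(14*r^2 + 90*r + 36) - 28*r^2 - 124*r - 48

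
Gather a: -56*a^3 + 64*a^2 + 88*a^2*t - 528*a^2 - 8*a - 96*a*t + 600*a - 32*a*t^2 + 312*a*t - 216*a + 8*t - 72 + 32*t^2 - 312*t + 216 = -56*a^3 + a^2*(88*t - 464) + a*(-32*t^2 + 216*t + 376) + 32*t^2 - 304*t + 144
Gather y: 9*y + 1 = 9*y + 1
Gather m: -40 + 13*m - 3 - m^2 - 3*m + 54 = -m^2 + 10*m + 11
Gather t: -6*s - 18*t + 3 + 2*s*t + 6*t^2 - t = -6*s + 6*t^2 + t*(2*s - 19) + 3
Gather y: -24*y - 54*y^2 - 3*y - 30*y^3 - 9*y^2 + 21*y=-30*y^3 - 63*y^2 - 6*y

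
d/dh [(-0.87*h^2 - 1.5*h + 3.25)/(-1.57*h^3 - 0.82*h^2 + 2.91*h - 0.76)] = (-1.3659*h^4 - 4.71*h^3 + 11.5458*h^2 + 6.6524*h - 8.3175)/(2.4649*h^6 + 2.5748*h^5 - 8.465*h^4 - 2.386*h^3 + 9.7145*h^2 - 4.4232*h + 0.5776)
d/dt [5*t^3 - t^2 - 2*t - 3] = 15*t^2 - 2*t - 2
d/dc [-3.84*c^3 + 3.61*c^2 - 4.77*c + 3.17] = -11.52*c^2 + 7.22*c - 4.77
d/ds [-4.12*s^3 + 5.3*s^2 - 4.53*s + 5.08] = -12.36*s^2 + 10.6*s - 4.53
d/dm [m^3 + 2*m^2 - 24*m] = 3*m^2 + 4*m - 24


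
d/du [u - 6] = 1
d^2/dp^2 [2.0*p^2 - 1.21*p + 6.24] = 4.00000000000000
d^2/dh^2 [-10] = 0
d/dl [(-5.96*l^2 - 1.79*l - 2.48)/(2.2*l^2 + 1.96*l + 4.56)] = (-7.7436*l^2 - 43.4432*l - 3.3016)/(4.84*l^4 + 8.624*l^3 + 23.9056*l^2 + 17.8752*l + 20.7936)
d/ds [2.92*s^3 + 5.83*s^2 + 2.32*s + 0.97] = 8.76*s^2 + 11.66*s + 2.32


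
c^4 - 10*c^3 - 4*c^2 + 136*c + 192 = (c - 8)*(c - 6)*(c + 2)^2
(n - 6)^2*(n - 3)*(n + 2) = n^4 - 13*n^3 + 42*n^2 + 36*n - 216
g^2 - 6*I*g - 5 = (g - 5*I)*(g - I)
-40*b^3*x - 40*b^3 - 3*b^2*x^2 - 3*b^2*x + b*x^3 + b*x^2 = (-8*b + x)*(5*b + x)*(b*x + b)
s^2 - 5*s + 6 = (s - 3)*(s - 2)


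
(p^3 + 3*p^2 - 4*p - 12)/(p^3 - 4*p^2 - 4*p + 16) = (p + 3)/(p - 4)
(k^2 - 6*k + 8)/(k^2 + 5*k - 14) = (k - 4)/(k + 7)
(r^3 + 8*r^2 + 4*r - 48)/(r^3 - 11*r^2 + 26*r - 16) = (r^2 + 10*r + 24)/(r^2 - 9*r + 8)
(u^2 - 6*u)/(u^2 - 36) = u/(u + 6)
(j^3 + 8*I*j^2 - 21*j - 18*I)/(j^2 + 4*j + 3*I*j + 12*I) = (j^2 + 5*I*j - 6)/(j + 4)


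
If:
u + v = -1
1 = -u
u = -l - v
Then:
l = 1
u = -1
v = 0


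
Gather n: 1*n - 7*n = -6*n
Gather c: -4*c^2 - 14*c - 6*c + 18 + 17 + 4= -4*c^2 - 20*c + 39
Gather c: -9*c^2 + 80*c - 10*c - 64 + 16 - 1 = -9*c^2 + 70*c - 49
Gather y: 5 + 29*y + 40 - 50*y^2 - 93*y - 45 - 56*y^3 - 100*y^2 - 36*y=-56*y^3 - 150*y^2 - 100*y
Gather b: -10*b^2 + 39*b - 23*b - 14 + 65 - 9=-10*b^2 + 16*b + 42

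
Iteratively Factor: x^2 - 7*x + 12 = (x - 3)*(x - 4)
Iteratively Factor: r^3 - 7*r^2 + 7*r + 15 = (r - 5)*(r^2 - 2*r - 3) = (r - 5)*(r - 3)*(r + 1)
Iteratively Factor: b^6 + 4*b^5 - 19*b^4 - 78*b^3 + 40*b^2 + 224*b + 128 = (b + 4)*(b^5 - 19*b^3 - 2*b^2 + 48*b + 32) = (b - 4)*(b + 4)*(b^4 + 4*b^3 - 3*b^2 - 14*b - 8) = (b - 4)*(b + 1)*(b + 4)*(b^3 + 3*b^2 - 6*b - 8) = (b - 4)*(b + 1)^2*(b + 4)*(b^2 + 2*b - 8) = (b - 4)*(b + 1)^2*(b + 4)^2*(b - 2)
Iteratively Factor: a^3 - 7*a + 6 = (a - 1)*(a^2 + a - 6) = (a - 2)*(a - 1)*(a + 3)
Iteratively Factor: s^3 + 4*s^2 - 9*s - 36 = (s + 3)*(s^2 + s - 12) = (s - 3)*(s + 3)*(s + 4)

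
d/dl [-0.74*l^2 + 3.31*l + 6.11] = 3.31 - 1.48*l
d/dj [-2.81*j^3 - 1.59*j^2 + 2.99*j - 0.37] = -8.43*j^2 - 3.18*j + 2.99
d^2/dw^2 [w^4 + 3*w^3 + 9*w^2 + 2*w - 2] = 12*w^2 + 18*w + 18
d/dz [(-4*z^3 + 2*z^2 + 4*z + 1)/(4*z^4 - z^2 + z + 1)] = (4*(-3*z^2 + z + 1)*(4*z^4 - z^2 + z + 1) - (16*z^3 - 2*z + 1)*(-4*z^3 + 2*z^2 + 4*z + 1))/(4*z^4 - z^2 + z + 1)^2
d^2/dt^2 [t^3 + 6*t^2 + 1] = 6*t + 12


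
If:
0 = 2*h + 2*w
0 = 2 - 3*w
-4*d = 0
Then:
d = 0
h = -2/3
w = 2/3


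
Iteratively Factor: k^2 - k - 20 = (k - 5)*(k + 4)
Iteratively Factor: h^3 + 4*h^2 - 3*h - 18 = (h + 3)*(h^2 + h - 6) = (h - 2)*(h + 3)*(h + 3)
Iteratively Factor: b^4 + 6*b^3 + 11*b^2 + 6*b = (b + 3)*(b^3 + 3*b^2 + 2*b) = (b + 2)*(b + 3)*(b^2 + b) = (b + 1)*(b + 2)*(b + 3)*(b)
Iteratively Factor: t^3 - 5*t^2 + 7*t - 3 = (t - 1)*(t^2 - 4*t + 3) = (t - 1)^2*(t - 3)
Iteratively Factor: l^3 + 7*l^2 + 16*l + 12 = (l + 3)*(l^2 + 4*l + 4) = (l + 2)*(l + 3)*(l + 2)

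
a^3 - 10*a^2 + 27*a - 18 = (a - 6)*(a - 3)*(a - 1)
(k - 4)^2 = k^2 - 8*k + 16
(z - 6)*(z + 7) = z^2 + z - 42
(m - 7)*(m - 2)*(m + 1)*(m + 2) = m^4 - 6*m^3 - 11*m^2 + 24*m + 28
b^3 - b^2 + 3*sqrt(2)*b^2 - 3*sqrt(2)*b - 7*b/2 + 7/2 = (b - 1)*(b - sqrt(2)/2)*(b + 7*sqrt(2)/2)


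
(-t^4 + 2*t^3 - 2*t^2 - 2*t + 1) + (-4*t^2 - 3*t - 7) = -t^4 + 2*t^3 - 6*t^2 - 5*t - 6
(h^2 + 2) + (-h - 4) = h^2 - h - 2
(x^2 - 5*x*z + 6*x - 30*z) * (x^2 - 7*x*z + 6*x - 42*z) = x^4 - 12*x^3*z + 12*x^3 + 35*x^2*z^2 - 144*x^2*z + 36*x^2 + 420*x*z^2 - 432*x*z + 1260*z^2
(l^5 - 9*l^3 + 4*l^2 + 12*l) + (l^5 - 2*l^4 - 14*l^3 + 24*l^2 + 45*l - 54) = 2*l^5 - 2*l^4 - 23*l^3 + 28*l^2 + 57*l - 54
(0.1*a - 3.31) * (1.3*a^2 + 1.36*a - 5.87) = 0.13*a^3 - 4.167*a^2 - 5.0886*a + 19.4297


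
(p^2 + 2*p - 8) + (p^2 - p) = 2*p^2 + p - 8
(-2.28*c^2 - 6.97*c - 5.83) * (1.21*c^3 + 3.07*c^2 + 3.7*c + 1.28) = -2.7588*c^5 - 15.4333*c^4 - 36.8882*c^3 - 46.6055*c^2 - 30.4926*c - 7.4624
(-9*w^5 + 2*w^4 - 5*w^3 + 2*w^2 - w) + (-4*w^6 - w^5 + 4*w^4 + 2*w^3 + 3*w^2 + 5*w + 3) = -4*w^6 - 10*w^5 + 6*w^4 - 3*w^3 + 5*w^2 + 4*w + 3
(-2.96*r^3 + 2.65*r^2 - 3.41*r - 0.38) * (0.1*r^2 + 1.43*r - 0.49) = -0.296*r^5 - 3.9678*r^4 + 4.8989*r^3 - 6.2128*r^2 + 1.1275*r + 0.1862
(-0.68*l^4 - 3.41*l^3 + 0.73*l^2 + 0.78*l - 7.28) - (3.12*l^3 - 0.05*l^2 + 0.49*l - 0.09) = -0.68*l^4 - 6.53*l^3 + 0.78*l^2 + 0.29*l - 7.19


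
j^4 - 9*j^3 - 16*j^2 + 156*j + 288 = (j - 8)*(j - 6)*(j + 2)*(j + 3)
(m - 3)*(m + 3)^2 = m^3 + 3*m^2 - 9*m - 27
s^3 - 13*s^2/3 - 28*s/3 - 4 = (s - 6)*(s + 2/3)*(s + 1)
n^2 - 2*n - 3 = (n - 3)*(n + 1)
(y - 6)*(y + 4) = y^2 - 2*y - 24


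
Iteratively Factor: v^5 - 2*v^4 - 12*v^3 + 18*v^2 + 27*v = (v)*(v^4 - 2*v^3 - 12*v^2 + 18*v + 27) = v*(v + 1)*(v^3 - 3*v^2 - 9*v + 27) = v*(v - 3)*(v + 1)*(v^2 - 9) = v*(v - 3)^2*(v + 1)*(v + 3)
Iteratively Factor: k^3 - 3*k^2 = (k)*(k^2 - 3*k) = k^2*(k - 3)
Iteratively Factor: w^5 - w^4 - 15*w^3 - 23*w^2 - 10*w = (w + 2)*(w^4 - 3*w^3 - 9*w^2 - 5*w) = (w - 5)*(w + 2)*(w^3 + 2*w^2 + w) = (w - 5)*(w + 1)*(w + 2)*(w^2 + w) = w*(w - 5)*(w + 1)*(w + 2)*(w + 1)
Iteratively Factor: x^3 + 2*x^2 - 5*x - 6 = (x - 2)*(x^2 + 4*x + 3) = (x - 2)*(x + 1)*(x + 3)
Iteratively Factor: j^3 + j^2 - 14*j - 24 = (j - 4)*(j^2 + 5*j + 6) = (j - 4)*(j + 3)*(j + 2)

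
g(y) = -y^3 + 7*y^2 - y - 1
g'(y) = -3*y^2 + 14*y - 1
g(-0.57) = 2.03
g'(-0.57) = -9.95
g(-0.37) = 0.38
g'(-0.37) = -6.59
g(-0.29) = -0.10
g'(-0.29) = -5.31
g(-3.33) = 116.88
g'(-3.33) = -80.89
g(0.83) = 2.42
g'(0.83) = 8.55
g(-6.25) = 522.83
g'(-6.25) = -205.69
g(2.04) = 17.60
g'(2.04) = 15.08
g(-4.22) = 203.03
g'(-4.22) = -113.51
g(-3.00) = 92.00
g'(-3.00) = -70.00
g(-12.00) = 2747.00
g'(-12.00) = -601.00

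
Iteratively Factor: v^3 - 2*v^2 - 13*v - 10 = (v + 2)*(v^2 - 4*v - 5) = (v + 1)*(v + 2)*(v - 5)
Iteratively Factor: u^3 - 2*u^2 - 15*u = (u)*(u^2 - 2*u - 15) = u*(u + 3)*(u - 5)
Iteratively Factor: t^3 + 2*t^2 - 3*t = (t)*(t^2 + 2*t - 3) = t*(t - 1)*(t + 3)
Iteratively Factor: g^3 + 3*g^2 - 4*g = (g)*(g^2 + 3*g - 4) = g*(g + 4)*(g - 1)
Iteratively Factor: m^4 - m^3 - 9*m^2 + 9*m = (m - 3)*(m^3 + 2*m^2 - 3*m) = m*(m - 3)*(m^2 + 2*m - 3) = m*(m - 3)*(m - 1)*(m + 3)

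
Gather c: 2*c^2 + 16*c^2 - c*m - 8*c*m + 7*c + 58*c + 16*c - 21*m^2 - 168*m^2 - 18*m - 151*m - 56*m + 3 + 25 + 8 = 18*c^2 + c*(81 - 9*m) - 189*m^2 - 225*m + 36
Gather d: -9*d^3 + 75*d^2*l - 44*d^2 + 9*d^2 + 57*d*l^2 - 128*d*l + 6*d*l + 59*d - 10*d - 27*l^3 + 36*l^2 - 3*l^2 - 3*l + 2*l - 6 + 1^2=-9*d^3 + d^2*(75*l - 35) + d*(57*l^2 - 122*l + 49) - 27*l^3 + 33*l^2 - l - 5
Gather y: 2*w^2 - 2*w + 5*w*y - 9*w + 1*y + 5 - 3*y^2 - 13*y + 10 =2*w^2 - 11*w - 3*y^2 + y*(5*w - 12) + 15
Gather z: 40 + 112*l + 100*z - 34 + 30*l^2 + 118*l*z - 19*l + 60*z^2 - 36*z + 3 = 30*l^2 + 93*l + 60*z^2 + z*(118*l + 64) + 9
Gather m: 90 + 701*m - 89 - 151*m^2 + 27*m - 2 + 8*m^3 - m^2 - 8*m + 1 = 8*m^3 - 152*m^2 + 720*m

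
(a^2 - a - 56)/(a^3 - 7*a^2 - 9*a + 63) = (a^2 - a - 56)/(a^3 - 7*a^2 - 9*a + 63)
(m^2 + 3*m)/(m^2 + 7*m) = (m + 3)/(m + 7)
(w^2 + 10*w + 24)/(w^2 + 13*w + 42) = (w + 4)/(w + 7)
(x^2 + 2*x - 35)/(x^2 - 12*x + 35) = (x + 7)/(x - 7)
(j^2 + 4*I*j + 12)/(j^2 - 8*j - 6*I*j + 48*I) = (j^2 + 4*I*j + 12)/(j^2 - 8*j - 6*I*j + 48*I)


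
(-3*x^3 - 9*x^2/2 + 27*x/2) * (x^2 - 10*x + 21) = -3*x^5 + 51*x^4/2 - 9*x^3/2 - 459*x^2/2 + 567*x/2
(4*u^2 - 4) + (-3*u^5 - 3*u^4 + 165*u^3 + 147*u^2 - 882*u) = -3*u^5 - 3*u^4 + 165*u^3 + 151*u^2 - 882*u - 4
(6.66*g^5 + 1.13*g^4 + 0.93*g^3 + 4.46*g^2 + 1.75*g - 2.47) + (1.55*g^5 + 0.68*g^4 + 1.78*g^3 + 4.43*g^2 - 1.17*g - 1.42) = 8.21*g^5 + 1.81*g^4 + 2.71*g^3 + 8.89*g^2 + 0.58*g - 3.89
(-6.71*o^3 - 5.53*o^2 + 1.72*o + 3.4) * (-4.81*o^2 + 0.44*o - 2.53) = 32.2751*o^5 + 23.6469*o^4 + 6.2699*o^3 - 1.6063*o^2 - 2.8556*o - 8.602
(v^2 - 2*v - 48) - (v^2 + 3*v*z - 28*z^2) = -3*v*z - 2*v + 28*z^2 - 48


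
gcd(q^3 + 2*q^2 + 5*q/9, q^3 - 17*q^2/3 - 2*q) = q^2 + q/3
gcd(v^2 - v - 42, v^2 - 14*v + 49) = v - 7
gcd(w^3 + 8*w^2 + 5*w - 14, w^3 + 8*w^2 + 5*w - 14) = w^3 + 8*w^2 + 5*w - 14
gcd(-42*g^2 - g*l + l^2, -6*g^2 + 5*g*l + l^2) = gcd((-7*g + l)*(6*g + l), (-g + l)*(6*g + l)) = 6*g + l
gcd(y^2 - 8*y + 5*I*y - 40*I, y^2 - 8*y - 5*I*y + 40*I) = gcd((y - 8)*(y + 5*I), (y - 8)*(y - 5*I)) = y - 8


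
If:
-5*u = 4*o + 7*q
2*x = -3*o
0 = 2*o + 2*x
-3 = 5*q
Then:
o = 0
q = -3/5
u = 21/25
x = 0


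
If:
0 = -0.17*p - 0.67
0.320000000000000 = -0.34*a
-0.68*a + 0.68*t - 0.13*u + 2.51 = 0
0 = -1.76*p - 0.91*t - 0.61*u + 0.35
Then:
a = -0.94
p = -3.94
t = -1.83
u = 14.67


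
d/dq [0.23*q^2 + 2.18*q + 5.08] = 0.46*q + 2.18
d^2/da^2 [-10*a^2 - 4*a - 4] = -20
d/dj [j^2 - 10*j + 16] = 2*j - 10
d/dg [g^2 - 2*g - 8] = 2*g - 2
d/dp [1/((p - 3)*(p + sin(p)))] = ((3 - p)*(p + sin(p)) - (p - 3)^2*(cos(p) + 1))/((p - 3)^3*(p + sin(p))^2)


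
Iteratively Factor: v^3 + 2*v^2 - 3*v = (v + 3)*(v^2 - v) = (v - 1)*(v + 3)*(v)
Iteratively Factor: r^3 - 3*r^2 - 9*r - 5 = (r - 5)*(r^2 + 2*r + 1) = (r - 5)*(r + 1)*(r + 1)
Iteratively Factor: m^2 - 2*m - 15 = (m - 5)*(m + 3)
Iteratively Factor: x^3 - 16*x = (x - 4)*(x^2 + 4*x) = (x - 4)*(x + 4)*(x)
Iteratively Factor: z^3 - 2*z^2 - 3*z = (z - 3)*(z^2 + z) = z*(z - 3)*(z + 1)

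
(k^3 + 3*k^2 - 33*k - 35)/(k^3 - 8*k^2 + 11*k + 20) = (k + 7)/(k - 4)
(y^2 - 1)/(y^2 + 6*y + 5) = (y - 1)/(y + 5)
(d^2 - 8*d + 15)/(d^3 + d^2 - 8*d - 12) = (d - 5)/(d^2 + 4*d + 4)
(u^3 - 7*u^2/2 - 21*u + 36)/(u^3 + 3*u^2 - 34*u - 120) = (u - 3/2)/(u + 5)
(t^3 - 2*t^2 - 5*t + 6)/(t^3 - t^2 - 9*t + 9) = (t + 2)/(t + 3)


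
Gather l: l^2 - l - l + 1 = l^2 - 2*l + 1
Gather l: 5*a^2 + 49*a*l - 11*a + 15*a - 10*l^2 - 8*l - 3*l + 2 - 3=5*a^2 + 4*a - 10*l^2 + l*(49*a - 11) - 1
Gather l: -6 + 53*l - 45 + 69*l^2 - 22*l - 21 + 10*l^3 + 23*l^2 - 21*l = 10*l^3 + 92*l^2 + 10*l - 72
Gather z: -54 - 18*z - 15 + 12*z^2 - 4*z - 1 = 12*z^2 - 22*z - 70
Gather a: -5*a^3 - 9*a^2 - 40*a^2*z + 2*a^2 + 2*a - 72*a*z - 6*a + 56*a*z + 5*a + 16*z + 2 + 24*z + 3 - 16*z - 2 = -5*a^3 + a^2*(-40*z - 7) + a*(1 - 16*z) + 24*z + 3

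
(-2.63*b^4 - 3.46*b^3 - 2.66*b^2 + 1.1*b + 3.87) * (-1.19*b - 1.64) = 3.1297*b^5 + 8.4306*b^4 + 8.8398*b^3 + 3.0534*b^2 - 6.4093*b - 6.3468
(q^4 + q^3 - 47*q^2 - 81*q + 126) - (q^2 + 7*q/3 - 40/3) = q^4 + q^3 - 48*q^2 - 250*q/3 + 418/3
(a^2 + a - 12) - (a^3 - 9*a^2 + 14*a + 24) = -a^3 + 10*a^2 - 13*a - 36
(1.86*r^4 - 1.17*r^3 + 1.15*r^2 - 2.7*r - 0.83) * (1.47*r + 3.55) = 2.7342*r^5 + 4.8831*r^4 - 2.463*r^3 + 0.113499999999999*r^2 - 10.8051*r - 2.9465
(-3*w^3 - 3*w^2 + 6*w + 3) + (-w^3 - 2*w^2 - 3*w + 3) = -4*w^3 - 5*w^2 + 3*w + 6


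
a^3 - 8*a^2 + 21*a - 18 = (a - 3)^2*(a - 2)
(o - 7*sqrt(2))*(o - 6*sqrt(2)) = o^2 - 13*sqrt(2)*o + 84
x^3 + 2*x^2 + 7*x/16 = x*(x + 1/4)*(x + 7/4)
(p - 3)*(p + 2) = p^2 - p - 6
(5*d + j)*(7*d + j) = 35*d^2 + 12*d*j + j^2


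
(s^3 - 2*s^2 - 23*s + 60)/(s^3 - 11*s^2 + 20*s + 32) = (s^2 + 2*s - 15)/(s^2 - 7*s - 8)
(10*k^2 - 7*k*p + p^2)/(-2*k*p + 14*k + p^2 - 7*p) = (-5*k + p)/(p - 7)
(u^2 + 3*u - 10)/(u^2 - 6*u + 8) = (u + 5)/(u - 4)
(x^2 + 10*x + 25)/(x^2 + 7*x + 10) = (x + 5)/(x + 2)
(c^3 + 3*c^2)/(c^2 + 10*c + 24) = c^2*(c + 3)/(c^2 + 10*c + 24)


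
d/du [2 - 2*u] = -2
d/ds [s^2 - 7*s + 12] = 2*s - 7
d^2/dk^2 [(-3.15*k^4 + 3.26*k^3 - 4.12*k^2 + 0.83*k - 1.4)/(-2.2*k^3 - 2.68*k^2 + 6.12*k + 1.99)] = (-5.6843418860808e-14*k^8 - 5.6843418860808e-14*k^7 + 208.39584*k^6 - 514.70508*k^5 + 820.60332*k^4 + 820.305968*k^3 - 53.059164*k^2 - 205.017132*k + 172.653312)/(10.648*k^9 + 38.9136*k^8 - 41.45856*k^7 - 226.147088*k^6 + 44.931936*k^5 + 419.014608*k^4 - 7.24916400000001*k^3 - 191.763564*k^2 - 72.707436*k - 7.880599)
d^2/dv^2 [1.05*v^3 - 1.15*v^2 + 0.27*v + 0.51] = 6.3*v - 2.3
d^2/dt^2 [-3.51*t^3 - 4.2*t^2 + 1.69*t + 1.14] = -21.06*t - 8.4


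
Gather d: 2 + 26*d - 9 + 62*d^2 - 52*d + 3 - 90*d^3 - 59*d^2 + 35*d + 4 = -90*d^3 + 3*d^2 + 9*d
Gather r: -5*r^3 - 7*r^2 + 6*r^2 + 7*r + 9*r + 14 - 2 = -5*r^3 - r^2 + 16*r + 12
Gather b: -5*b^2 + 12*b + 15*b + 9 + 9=-5*b^2 + 27*b + 18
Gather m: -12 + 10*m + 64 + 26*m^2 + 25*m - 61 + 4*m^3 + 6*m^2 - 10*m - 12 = 4*m^3 + 32*m^2 + 25*m - 21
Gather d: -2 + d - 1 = d - 3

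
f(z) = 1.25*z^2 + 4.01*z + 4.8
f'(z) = 2.5*z + 4.01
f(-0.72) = 2.56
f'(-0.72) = 2.21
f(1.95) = 17.37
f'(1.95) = 8.88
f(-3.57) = 6.42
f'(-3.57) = -4.92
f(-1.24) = 1.75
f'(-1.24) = 0.91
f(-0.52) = 3.05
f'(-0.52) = 2.71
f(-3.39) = 5.57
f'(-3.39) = -4.46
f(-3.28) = 5.10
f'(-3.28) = -4.19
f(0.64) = 7.88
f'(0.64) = 5.61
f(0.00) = 4.80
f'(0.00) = 4.01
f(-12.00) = 136.68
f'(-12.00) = -25.99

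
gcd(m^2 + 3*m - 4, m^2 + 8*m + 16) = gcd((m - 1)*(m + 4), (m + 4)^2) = m + 4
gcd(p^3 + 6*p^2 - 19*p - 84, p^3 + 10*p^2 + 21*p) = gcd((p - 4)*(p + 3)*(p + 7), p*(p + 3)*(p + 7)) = p^2 + 10*p + 21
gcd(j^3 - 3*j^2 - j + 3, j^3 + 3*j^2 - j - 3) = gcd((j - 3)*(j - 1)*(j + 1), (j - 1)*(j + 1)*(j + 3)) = j^2 - 1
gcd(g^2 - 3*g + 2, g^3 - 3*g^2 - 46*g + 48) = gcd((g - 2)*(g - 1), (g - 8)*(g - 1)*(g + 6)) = g - 1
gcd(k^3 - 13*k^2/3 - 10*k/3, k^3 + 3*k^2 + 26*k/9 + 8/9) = k + 2/3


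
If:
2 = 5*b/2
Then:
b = 4/5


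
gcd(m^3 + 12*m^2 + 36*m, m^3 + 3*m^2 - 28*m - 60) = m + 6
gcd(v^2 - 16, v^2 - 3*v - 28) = v + 4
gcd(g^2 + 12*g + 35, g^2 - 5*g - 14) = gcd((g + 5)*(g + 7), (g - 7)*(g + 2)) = 1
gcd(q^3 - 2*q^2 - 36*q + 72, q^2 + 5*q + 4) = 1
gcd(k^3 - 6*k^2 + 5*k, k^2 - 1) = k - 1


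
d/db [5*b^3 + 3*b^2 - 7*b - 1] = 15*b^2 + 6*b - 7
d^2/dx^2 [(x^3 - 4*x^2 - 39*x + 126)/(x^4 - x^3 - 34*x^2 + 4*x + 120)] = 2*(x^9 - 12*x^8 - 120*x^7 + 1370*x^6 + 639*x^5 - 34878*x^4 + 37032*x^3 + 269136*x^2 - 440208*x + 477216)/(x^12 - 3*x^11 - 99*x^10 + 215*x^9 + 3702*x^8 - 4992*x^7 - 62560*x^6 + 41184*x^5 + 454848*x^4 - 141056*x^3 - 1463040*x^2 + 172800*x + 1728000)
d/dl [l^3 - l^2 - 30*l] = 3*l^2 - 2*l - 30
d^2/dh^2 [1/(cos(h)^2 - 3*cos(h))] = (-(1 - cos(2*h))^2 - 45*cos(h)/4 - 11*cos(2*h)/2 + 9*cos(3*h)/4 + 33/2)/((cos(h) - 3)^3*cos(h)^3)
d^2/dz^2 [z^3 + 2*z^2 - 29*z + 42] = 6*z + 4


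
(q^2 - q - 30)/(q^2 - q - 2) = (-q^2 + q + 30)/(-q^2 + q + 2)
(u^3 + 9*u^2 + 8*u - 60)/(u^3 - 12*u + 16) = (u^2 + 11*u + 30)/(u^2 + 2*u - 8)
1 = 1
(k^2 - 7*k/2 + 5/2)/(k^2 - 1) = (k - 5/2)/(k + 1)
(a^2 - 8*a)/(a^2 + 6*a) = (a - 8)/(a + 6)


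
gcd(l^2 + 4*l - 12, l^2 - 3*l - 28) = 1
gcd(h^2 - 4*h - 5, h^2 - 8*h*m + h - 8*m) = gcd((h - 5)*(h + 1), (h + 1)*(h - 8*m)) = h + 1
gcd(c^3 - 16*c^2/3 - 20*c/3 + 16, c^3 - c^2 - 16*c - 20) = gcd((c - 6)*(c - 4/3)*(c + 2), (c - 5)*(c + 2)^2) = c + 2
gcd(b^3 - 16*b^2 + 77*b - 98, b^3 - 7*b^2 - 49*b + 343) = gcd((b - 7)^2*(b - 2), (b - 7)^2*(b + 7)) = b^2 - 14*b + 49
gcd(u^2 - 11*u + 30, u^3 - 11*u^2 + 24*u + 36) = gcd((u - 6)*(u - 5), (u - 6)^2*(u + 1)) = u - 6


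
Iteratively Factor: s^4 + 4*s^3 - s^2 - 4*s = (s + 4)*(s^3 - s) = s*(s + 4)*(s^2 - 1) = s*(s + 1)*(s + 4)*(s - 1)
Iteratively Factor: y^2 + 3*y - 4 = (y + 4)*(y - 1)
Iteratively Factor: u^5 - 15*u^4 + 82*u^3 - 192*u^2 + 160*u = (u - 4)*(u^4 - 11*u^3 + 38*u^2 - 40*u) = (u - 4)*(u - 2)*(u^3 - 9*u^2 + 20*u) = (u - 5)*(u - 4)*(u - 2)*(u^2 - 4*u) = u*(u - 5)*(u - 4)*(u - 2)*(u - 4)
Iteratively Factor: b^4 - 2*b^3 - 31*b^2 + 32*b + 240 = (b + 3)*(b^3 - 5*b^2 - 16*b + 80) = (b - 5)*(b + 3)*(b^2 - 16) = (b - 5)*(b - 4)*(b + 3)*(b + 4)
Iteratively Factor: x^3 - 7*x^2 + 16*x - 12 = (x - 3)*(x^2 - 4*x + 4) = (x - 3)*(x - 2)*(x - 2)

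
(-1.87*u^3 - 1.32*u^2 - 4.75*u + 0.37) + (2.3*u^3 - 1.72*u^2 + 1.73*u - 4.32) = 0.43*u^3 - 3.04*u^2 - 3.02*u - 3.95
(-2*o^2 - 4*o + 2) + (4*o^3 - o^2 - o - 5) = 4*o^3 - 3*o^2 - 5*o - 3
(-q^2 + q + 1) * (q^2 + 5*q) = -q^4 - 4*q^3 + 6*q^2 + 5*q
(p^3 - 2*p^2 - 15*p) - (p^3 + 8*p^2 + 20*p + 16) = -10*p^2 - 35*p - 16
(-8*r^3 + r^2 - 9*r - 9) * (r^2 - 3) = -8*r^5 + r^4 + 15*r^3 - 12*r^2 + 27*r + 27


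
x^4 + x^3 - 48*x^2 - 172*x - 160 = (x - 8)*(x + 2)^2*(x + 5)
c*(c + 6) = c^2 + 6*c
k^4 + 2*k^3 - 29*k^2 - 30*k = k*(k - 5)*(k + 1)*(k + 6)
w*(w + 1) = w^2 + w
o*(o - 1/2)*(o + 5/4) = o^3 + 3*o^2/4 - 5*o/8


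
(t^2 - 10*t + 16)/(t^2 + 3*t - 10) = (t - 8)/(t + 5)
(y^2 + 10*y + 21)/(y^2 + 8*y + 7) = (y + 3)/(y + 1)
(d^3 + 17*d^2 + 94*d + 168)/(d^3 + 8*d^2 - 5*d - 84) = (d + 6)/(d - 3)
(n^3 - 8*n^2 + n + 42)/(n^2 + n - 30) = (n^3 - 8*n^2 + n + 42)/(n^2 + n - 30)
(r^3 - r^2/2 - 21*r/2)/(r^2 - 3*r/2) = (2*r^2 - r - 21)/(2*r - 3)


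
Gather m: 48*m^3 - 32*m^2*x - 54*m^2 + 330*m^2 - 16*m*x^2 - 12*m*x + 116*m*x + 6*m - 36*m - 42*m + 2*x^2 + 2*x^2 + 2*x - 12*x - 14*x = 48*m^3 + m^2*(276 - 32*x) + m*(-16*x^2 + 104*x - 72) + 4*x^2 - 24*x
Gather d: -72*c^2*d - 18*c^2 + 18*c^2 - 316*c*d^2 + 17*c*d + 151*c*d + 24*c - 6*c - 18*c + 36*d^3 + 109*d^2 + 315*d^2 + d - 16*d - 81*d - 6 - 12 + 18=36*d^3 + d^2*(424 - 316*c) + d*(-72*c^2 + 168*c - 96)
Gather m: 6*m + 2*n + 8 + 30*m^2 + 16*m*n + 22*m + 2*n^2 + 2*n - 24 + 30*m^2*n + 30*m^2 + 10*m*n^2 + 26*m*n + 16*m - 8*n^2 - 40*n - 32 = m^2*(30*n + 60) + m*(10*n^2 + 42*n + 44) - 6*n^2 - 36*n - 48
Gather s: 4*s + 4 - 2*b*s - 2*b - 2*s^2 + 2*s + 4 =-2*b - 2*s^2 + s*(6 - 2*b) + 8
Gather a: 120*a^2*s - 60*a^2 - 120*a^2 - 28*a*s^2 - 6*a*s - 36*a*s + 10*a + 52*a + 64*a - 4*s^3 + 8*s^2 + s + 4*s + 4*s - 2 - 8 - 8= a^2*(120*s - 180) + a*(-28*s^2 - 42*s + 126) - 4*s^3 + 8*s^2 + 9*s - 18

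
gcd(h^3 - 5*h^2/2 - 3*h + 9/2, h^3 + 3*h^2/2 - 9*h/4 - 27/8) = h + 3/2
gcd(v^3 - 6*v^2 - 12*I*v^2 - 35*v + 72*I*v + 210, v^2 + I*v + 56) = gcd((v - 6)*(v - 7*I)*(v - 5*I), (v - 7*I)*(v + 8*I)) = v - 7*I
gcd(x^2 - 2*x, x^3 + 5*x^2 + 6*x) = x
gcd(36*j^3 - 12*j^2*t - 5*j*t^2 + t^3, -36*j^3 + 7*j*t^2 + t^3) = -6*j^2 + j*t + t^2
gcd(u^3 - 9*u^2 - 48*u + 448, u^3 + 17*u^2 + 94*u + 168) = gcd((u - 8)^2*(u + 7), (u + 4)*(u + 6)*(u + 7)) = u + 7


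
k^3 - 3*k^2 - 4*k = k*(k - 4)*(k + 1)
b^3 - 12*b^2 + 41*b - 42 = (b - 7)*(b - 3)*(b - 2)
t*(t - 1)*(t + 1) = t^3 - t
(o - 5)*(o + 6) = o^2 + o - 30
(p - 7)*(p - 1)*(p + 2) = p^3 - 6*p^2 - 9*p + 14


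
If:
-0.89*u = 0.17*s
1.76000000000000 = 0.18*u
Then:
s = -51.19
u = 9.78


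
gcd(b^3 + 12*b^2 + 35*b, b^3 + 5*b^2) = b^2 + 5*b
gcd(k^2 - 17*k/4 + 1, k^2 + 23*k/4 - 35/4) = 1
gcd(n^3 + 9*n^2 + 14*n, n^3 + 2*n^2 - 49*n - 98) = n^2 + 9*n + 14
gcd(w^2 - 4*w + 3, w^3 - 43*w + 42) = w - 1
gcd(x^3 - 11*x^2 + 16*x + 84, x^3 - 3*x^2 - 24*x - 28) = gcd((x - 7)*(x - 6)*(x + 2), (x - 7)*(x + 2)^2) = x^2 - 5*x - 14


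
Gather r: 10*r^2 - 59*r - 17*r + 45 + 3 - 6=10*r^2 - 76*r + 42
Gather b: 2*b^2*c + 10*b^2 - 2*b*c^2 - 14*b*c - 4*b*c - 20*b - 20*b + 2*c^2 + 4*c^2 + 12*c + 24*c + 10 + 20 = b^2*(2*c + 10) + b*(-2*c^2 - 18*c - 40) + 6*c^2 + 36*c + 30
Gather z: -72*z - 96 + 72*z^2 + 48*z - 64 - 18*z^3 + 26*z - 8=-18*z^3 + 72*z^2 + 2*z - 168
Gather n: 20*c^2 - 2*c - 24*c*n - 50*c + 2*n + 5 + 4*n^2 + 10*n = 20*c^2 - 52*c + 4*n^2 + n*(12 - 24*c) + 5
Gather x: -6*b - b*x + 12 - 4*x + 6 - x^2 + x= -6*b - x^2 + x*(-b - 3) + 18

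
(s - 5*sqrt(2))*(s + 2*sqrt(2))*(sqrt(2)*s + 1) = sqrt(2)*s^3 - 5*s^2 - 23*sqrt(2)*s - 20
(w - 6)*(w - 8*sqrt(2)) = w^2 - 8*sqrt(2)*w - 6*w + 48*sqrt(2)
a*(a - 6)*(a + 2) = a^3 - 4*a^2 - 12*a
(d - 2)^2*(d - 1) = d^3 - 5*d^2 + 8*d - 4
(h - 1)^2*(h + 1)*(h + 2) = h^4 + h^3 - 3*h^2 - h + 2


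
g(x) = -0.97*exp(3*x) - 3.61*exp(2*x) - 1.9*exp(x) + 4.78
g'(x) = -2.91*exp(3*x) - 7.22*exp(2*x) - 1.9*exp(x) = (-2.91*exp(2*x) - 7.22*exp(x) - 1.9)*exp(x)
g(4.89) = -2343729.50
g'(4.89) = -6966884.89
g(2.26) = -1198.62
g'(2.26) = -3242.26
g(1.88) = -435.73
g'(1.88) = -1141.60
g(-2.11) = 4.49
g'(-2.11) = -0.34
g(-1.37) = 4.05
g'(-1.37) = -1.00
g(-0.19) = 0.19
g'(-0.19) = -8.15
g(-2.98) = 4.67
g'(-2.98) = -0.12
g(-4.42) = 4.76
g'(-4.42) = -0.02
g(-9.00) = 4.78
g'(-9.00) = 0.00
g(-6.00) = 4.78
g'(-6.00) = 0.00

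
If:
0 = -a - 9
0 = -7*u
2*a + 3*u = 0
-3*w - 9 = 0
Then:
No Solution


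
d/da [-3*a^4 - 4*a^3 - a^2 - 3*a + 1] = -12*a^3 - 12*a^2 - 2*a - 3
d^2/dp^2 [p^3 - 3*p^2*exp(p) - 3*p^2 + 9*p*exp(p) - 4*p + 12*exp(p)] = -3*p^2*exp(p) - 3*p*exp(p) + 6*p + 24*exp(p) - 6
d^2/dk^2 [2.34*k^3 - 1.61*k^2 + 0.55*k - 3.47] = 14.04*k - 3.22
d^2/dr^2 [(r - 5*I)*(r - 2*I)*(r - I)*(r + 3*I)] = 12*r^2 - 30*I*r + 14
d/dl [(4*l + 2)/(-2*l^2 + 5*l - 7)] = 2*(4*l^2 + 4*l - 19)/(4*l^4 - 20*l^3 + 53*l^2 - 70*l + 49)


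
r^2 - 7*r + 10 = (r - 5)*(r - 2)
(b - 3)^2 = b^2 - 6*b + 9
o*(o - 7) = o^2 - 7*o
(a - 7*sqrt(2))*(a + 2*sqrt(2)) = a^2 - 5*sqrt(2)*a - 28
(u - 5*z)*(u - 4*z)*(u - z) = u^3 - 10*u^2*z + 29*u*z^2 - 20*z^3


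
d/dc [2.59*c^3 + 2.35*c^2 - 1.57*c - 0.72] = 7.77*c^2 + 4.7*c - 1.57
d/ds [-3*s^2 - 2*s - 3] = -6*s - 2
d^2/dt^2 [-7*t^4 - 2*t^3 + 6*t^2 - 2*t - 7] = -84*t^2 - 12*t + 12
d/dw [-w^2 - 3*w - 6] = -2*w - 3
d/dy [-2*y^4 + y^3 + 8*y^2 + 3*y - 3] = -8*y^3 + 3*y^2 + 16*y + 3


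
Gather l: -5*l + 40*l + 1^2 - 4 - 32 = 35*l - 35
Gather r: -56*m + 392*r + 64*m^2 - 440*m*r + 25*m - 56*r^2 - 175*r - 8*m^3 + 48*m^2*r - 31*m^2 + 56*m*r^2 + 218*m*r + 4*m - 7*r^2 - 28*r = -8*m^3 + 33*m^2 - 27*m + r^2*(56*m - 63) + r*(48*m^2 - 222*m + 189)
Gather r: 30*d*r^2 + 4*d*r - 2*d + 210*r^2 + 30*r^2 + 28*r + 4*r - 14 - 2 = -2*d + r^2*(30*d + 240) + r*(4*d + 32) - 16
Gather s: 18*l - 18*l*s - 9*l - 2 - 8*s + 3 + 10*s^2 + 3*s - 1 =9*l + 10*s^2 + s*(-18*l - 5)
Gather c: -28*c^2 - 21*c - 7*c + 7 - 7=-28*c^2 - 28*c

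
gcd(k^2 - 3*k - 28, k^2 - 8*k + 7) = k - 7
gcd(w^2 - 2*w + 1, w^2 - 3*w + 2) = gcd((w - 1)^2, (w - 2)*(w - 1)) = w - 1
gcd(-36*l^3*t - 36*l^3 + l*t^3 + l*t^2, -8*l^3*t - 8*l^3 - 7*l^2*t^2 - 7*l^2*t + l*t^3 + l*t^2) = l*t + l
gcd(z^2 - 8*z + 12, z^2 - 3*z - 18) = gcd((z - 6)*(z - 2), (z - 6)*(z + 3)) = z - 6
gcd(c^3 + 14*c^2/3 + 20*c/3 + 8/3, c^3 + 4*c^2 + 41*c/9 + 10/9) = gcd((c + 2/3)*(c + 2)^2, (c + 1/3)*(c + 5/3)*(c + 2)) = c + 2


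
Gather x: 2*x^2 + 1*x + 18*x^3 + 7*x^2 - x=18*x^3 + 9*x^2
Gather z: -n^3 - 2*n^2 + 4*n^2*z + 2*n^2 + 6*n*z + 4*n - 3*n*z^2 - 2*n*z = -n^3 - 3*n*z^2 + 4*n + z*(4*n^2 + 4*n)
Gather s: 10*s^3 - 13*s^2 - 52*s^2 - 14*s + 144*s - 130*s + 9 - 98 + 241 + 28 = 10*s^3 - 65*s^2 + 180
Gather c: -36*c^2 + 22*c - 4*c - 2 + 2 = -36*c^2 + 18*c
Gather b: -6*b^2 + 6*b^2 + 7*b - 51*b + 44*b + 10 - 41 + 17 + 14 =0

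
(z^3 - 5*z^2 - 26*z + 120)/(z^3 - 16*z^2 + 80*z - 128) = (z^2 - z - 30)/(z^2 - 12*z + 32)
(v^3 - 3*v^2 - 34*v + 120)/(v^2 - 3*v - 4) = (v^2 + v - 30)/(v + 1)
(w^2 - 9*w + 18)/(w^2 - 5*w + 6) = (w - 6)/(w - 2)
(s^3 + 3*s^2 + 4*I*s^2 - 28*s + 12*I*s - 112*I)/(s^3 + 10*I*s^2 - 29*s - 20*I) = (s^2 + 3*s - 28)/(s^2 + 6*I*s - 5)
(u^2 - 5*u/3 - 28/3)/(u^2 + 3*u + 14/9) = 3*(u - 4)/(3*u + 2)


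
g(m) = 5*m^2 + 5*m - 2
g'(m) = 10*m + 5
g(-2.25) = 12.06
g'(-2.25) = -17.50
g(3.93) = 94.87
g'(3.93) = 44.30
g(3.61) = 81.21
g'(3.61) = 41.10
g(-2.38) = 14.42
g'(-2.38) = -18.80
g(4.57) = 125.27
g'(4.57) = 50.70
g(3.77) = 87.91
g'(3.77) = 42.70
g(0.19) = -0.87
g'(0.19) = 6.90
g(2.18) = 32.66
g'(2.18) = 26.80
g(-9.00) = 358.00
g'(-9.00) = -85.00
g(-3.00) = 28.00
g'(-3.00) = -25.00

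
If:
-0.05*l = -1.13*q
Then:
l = 22.6*q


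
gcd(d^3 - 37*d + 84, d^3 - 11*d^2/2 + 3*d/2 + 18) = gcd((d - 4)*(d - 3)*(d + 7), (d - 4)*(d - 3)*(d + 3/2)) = d^2 - 7*d + 12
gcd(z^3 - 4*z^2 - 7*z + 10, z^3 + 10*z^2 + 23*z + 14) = z + 2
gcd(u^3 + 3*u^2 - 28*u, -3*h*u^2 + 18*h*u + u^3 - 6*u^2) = u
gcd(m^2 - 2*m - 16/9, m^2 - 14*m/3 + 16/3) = m - 8/3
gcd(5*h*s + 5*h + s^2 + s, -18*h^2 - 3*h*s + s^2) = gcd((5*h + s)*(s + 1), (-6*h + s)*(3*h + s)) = 1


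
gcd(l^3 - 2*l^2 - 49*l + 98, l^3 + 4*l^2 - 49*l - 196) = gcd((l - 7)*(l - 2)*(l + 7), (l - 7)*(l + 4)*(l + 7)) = l^2 - 49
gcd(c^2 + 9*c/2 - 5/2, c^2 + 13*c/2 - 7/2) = c - 1/2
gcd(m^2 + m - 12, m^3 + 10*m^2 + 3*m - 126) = m - 3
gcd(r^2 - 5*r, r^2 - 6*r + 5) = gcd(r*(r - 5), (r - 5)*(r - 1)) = r - 5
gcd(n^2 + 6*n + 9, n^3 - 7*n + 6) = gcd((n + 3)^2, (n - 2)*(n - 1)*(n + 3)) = n + 3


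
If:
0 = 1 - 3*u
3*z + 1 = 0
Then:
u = 1/3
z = -1/3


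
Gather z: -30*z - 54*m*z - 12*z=z*(-54*m - 42)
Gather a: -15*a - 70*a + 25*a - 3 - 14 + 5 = -60*a - 12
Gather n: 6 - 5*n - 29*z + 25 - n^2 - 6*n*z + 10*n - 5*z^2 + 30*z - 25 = -n^2 + n*(5 - 6*z) - 5*z^2 + z + 6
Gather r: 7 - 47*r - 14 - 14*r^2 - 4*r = -14*r^2 - 51*r - 7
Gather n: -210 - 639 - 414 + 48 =-1215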